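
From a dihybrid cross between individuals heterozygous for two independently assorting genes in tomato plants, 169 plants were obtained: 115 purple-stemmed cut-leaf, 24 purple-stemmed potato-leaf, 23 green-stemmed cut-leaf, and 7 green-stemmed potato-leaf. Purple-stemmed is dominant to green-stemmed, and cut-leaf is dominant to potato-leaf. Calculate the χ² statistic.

9.630

A dihybrid F₂ with independent assortment and complete dominance at both loci gives a 9:3:3:1 phenotypic ratio.
Under the 9:3:3:1 hypothesis (Σ ratio = 16, N = 169):
  purple-stemmed cut-leaf: 169 × 9/16 = 95.0625
  purple-stemmed potato-leaf: 169 × 3/16 = 31.6875
  green-stemmed cut-leaf: 169 × 3/16 = 31.6875
  green-stemmed potato-leaf: 169 × 1/16 = 10.5625
χ² = Σ (O − E)² / E
  purple-stemmed cut-leaf: (115 − 95.0625)² / 95.0625 = 4.1815
  purple-stemmed potato-leaf: (24 − 31.6875)² / 31.6875 = 1.8650
  green-stemmed cut-leaf: (23 − 31.6875)² / 31.6875 = 2.3818
  green-stemmed potato-leaf: (7 − 10.5625)² / 10.5625 = 1.2016
χ² = 4.1815 + 1.8650 + 2.3818 + 1.2016 = 9.6299 ≈ 9.630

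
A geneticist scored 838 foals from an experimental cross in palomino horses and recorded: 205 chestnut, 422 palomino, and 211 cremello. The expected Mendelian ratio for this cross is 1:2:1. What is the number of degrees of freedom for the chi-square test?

A goodness-of-fit test with 3 phenotype classes has df = 3 − 1 = 2.

2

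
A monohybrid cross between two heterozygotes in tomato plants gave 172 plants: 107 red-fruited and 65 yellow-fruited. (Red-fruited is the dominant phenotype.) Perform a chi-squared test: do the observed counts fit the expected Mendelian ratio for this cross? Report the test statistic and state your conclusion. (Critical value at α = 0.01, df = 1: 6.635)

For a monohybrid cross between heterozygotes with complete dominance, the expected phenotypic ratio is 3:1.
Expected counts for N = 172 under a 3:1 ratio (total parts = 4):
  red-fruited: 172 × 3/4 = 129
  yellow-fruited: 172 × 1/4 = 43
χ² = Σ (O − E)² / E
  red-fruited: (107 − 129)² / 129 = 3.7519
  yellow-fruited: (65 − 43)² / 43 = 11.2558
χ² = 3.7519 + 11.2558 = 15.0077 ≈ 15.008
Degrees of freedom = 2 − 1 = 1; critical value at α = 0.01 is 6.635.
Since 15.008 > 6.635, we reject the null hypothesis — the data do not fit the 3:1 ratio.

15.008; not consistent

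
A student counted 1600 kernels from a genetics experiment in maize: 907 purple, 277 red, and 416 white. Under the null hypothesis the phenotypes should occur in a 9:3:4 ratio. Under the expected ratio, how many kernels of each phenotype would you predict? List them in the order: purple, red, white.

The 9:3:4 ratio has 16 parts, so with N = 1600 the expected counts are:
  purple: 1600 × 9/16 = 900
  red: 1600 × 3/16 = 300
  white: 1600 × 4/16 = 400

900, 300, 400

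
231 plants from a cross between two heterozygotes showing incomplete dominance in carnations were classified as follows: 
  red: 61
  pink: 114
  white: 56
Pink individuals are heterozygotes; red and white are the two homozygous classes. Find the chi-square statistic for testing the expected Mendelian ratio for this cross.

With incomplete dominance, a heterozygote × heterozygote cross gives a 1:2:1 phenotypic ratio.
Under the 1:2:1 hypothesis (Σ ratio = 4, N = 231):
  red: 231 × 1/4 = 57.75
  pink: 231 × 2/4 = 115.5
  white: 231 × 1/4 = 57.75
χ² = Σ (O − E)² / E
  red: (61 − 57.75)² / 57.75 = 0.1829
  pink: (114 − 115.5)² / 115.5 = 0.0195
  white: (56 − 57.75)² / 57.75 = 0.0530
χ² = 0.1829 + 0.0195 + 0.0530 = 0.2554 ≈ 0.255

0.255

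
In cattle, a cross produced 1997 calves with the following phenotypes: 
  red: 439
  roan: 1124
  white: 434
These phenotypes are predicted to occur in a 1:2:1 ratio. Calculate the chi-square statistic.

31.573

Under the 1:2:1 hypothesis (Σ ratio = 4, N = 1997):
  red: 1997 × 1/4 = 499.25
  roan: 1997 × 2/4 = 998.5
  white: 1997 × 1/4 = 499.25
χ² = Σ (O − E)² / E
  red: (439 − 499.25)² / 499.25 = 7.2710
  roan: (1124 − 998.5)² / 998.5 = 15.7739
  white: (434 − 499.25)² / 499.25 = 8.5279
χ² = 7.2710 + 15.7739 + 8.5279 = 31.5728 ≈ 31.573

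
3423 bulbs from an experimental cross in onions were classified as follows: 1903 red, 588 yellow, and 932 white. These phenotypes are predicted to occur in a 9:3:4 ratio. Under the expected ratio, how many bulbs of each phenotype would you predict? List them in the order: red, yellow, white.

The 9:3:4 ratio has 16 parts, so with N = 3423 the expected counts are:
  red: 3423 × 9/16 = 1925.4375
  yellow: 3423 × 3/16 = 641.8125
  white: 3423 × 4/16 = 855.75

1925.4375, 641.8125, 855.75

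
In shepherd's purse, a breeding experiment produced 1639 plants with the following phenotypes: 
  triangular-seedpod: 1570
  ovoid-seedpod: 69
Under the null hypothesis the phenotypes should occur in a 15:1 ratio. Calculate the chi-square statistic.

11.642

Under the 15:1 hypothesis (Σ ratio = 16, N = 1639):
  triangular-seedpod: 1639 × 15/16 = 1536.5625
  ovoid-seedpod: 1639 × 1/16 = 102.4375
χ² = Σ (O − E)² / E
  triangular-seedpod: (1570 − 1536.5625)² / 1536.5625 = 0.7276
  ovoid-seedpod: (69 − 102.4375)² / 102.4375 = 10.9146
χ² = 0.7276 + 10.9146 = 11.6422 ≈ 11.642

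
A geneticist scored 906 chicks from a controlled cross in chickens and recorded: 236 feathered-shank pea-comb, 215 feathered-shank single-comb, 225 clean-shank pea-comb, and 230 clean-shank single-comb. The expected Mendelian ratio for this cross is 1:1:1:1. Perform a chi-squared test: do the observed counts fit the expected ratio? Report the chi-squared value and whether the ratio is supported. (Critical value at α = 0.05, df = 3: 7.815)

Under the 1:1:1:1 hypothesis (Σ ratio = 4, N = 906):
  feathered-shank pea-comb: 906 × 1/4 = 226.5
  feathered-shank single-comb: 906 × 1/4 = 226.5
  clean-shank pea-comb: 906 × 1/4 = 226.5
  clean-shank single-comb: 906 × 1/4 = 226.5
χ² = Σ (O − E)² / E
  feathered-shank pea-comb: (236 − 226.5)² / 226.5 = 0.3985
  feathered-shank single-comb: (215 − 226.5)² / 226.5 = 0.5839
  clean-shank pea-comb: (225 − 226.5)² / 226.5 = 0.0099
  clean-shank single-comb: (230 − 226.5)² / 226.5 = 0.0541
χ² = 0.3985 + 0.5839 + 0.0099 + 0.0541 = 1.0464 ≈ 1.046
Degrees of freedom = 4 − 1 = 3; critical value at α = 0.05 is 7.815.
Since 1.046 < 7.815, we fail to reject the null hypothesis — the data are consistent with the 1:1:1:1 ratio.

1.046; consistent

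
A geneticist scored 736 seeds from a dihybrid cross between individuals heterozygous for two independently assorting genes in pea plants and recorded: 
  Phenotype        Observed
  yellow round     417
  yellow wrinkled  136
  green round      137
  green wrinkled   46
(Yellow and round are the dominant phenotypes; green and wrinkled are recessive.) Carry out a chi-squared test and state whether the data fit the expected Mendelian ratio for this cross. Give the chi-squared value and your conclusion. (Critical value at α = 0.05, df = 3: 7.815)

0.058; consistent

A dihybrid F₂ with independent assortment and complete dominance at both loci gives a 9:3:3:1 phenotypic ratio.
Under the 9:3:3:1 hypothesis (Σ ratio = 16, N = 736):
  yellow round: 736 × 9/16 = 414
  yellow wrinkled: 736 × 3/16 = 138
  green round: 736 × 3/16 = 138
  green wrinkled: 736 × 1/16 = 46
χ² = Σ (O − E)² / E
  yellow round: (417 − 414)² / 414 = 0.0217
  yellow wrinkled: (136 − 138)² / 138 = 0.0290
  green round: (137 − 138)² / 138 = 0.0072
  green wrinkled: (46 − 46)² / 46 = 0.0000
χ² = 0.0217 + 0.0290 + 0.0072 + 0.0000 = 0.0579 ≈ 0.058
Degrees of freedom = 4 − 1 = 3; critical value at α = 0.05 is 7.815.
Since 0.058 < 7.815, we fail to reject the null hypothesis — the data are consistent with the 9:3:3:1 ratio.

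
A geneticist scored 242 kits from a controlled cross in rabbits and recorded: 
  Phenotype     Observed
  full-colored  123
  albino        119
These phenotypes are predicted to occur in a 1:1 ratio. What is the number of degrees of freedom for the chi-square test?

1

A goodness-of-fit test with 2 phenotype classes has df = 2 − 1 = 1.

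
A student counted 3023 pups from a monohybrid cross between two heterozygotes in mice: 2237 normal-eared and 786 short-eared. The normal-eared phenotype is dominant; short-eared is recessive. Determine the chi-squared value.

For a monohybrid cross between heterozygotes with complete dominance, the expected phenotypic ratio is 3:1.
Expected counts for N = 3023 under a 3:1 ratio (total parts = 4):
  normal-eared: 3023 × 3/4 = 2267.25
  short-eared: 3023 × 1/4 = 755.75
χ² = Σ (O − E)² / E
  normal-eared: (2237 − 2267.25)² / 2267.25 = 0.4036
  short-eared: (786 − 755.75)² / 755.75 = 1.2108
χ² = 0.4036 + 1.2108 = 1.6144 ≈ 1.614

1.614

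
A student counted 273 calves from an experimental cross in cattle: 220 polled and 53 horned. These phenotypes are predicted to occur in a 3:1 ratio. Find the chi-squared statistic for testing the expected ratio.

4.543

The 3:1 ratio has 4 parts, so with N = 273 the expected counts are:
  polled: 273 × 3/4 = 204.75
  horned: 273 × 1/4 = 68.25
χ² = Σ (O − E)² / E
  polled: (220 − 204.75)² / 204.75 = 1.1358
  horned: (53 − 68.25)² / 68.25 = 3.4075
χ² = 1.1358 + 3.4075 = 4.5433 ≈ 4.543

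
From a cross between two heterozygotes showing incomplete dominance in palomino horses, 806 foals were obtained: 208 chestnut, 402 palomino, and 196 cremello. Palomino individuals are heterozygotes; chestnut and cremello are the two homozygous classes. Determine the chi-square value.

With incomplete dominance, a heterozygote × heterozygote cross gives a 1:2:1 phenotypic ratio.
Expected counts for N = 806 under a 1:2:1 ratio (total parts = 4):
  chestnut: 806 × 1/4 = 201.5
  palomino: 806 × 2/4 = 403
  cremello: 806 × 1/4 = 201.5
χ² = Σ (O − E)² / E
  chestnut: (208 − 201.5)² / 201.5 = 0.2097
  palomino: (402 − 403)² / 403 = 0.0025
  cremello: (196 − 201.5)² / 201.5 = 0.1501
χ² = 0.2097 + 0.0025 + 0.1501 = 0.3623 ≈ 0.362

0.362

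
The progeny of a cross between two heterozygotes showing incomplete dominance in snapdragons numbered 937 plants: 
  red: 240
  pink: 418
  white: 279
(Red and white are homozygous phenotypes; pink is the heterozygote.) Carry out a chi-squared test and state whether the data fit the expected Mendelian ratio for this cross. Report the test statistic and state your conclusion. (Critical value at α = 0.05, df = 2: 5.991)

14.133; not consistent

With incomplete dominance, a heterozygote × heterozygote cross gives a 1:2:1 phenotypic ratio.
Total ratio parts = 4. Expected numbers out of 937:
  red: 937 × 1/4 = 234.25
  pink: 937 × 2/4 = 468.5
  white: 937 × 1/4 = 234.25
χ² = Σ (O − E)² / E
  red: (240 − 234.25)² / 234.25 = 0.1411
  pink: (418 − 468.5)² / 468.5 = 5.4434
  white: (279 − 234.25)² / 234.25 = 8.5488
χ² = 0.1411 + 5.4434 + 8.5488 = 14.1333 ≈ 14.133
Degrees of freedom = 3 − 1 = 2; critical value at α = 0.05 is 5.991.
Since 14.133 > 5.991, we reject the null hypothesis — the data do not fit the 1:2:1 ratio.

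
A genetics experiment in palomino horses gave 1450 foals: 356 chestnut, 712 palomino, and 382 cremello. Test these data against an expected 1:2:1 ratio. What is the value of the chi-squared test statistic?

1.399

Total ratio parts = 4. Expected numbers out of 1450:
  chestnut: 1450 × 1/4 = 362.5
  palomino: 1450 × 2/4 = 725
  cremello: 1450 × 1/4 = 362.5
χ² = Σ (O − E)² / E
  chestnut: (356 − 362.5)² / 362.5 = 0.1166
  palomino: (712 − 725)² / 725 = 0.2331
  cremello: (382 − 362.5)² / 362.5 = 1.0490
χ² = 0.1166 + 0.2331 + 1.0490 = 1.3987 ≈ 1.399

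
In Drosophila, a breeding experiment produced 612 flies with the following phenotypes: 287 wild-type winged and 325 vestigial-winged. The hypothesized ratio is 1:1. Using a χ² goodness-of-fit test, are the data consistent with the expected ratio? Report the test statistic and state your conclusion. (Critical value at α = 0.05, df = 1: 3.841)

Total ratio parts = 2. Expected numbers out of 612:
  wild-type winged: 612 × 1/2 = 306
  vestigial-winged: 612 × 1/2 = 306
χ² = Σ (O − E)² / E
  wild-type winged: (287 − 306)² / 306 = 1.1797
  vestigial-winged: (325 − 306)² / 306 = 1.1797
χ² = 1.1797 + 1.1797 = 2.3594 ≈ 2.359
Degrees of freedom = 2 − 1 = 1; critical value at α = 0.05 is 3.841.
Since 2.359 < 3.841, we fail to reject the null hypothesis — the data are consistent with the 1:1 ratio.

2.359; consistent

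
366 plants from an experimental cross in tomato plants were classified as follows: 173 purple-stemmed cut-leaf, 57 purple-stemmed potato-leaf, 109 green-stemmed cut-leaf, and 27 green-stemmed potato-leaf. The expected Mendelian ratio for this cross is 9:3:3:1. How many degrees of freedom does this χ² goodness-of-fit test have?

3

A goodness-of-fit test with 4 phenotype classes has df = 4 − 1 = 3.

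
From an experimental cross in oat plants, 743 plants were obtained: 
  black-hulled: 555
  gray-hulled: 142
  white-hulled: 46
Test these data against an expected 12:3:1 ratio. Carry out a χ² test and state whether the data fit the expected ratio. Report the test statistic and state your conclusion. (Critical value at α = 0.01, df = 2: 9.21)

0.065; consistent

Under the 12:3:1 hypothesis (Σ ratio = 16, N = 743):
  black-hulled: 743 × 12/16 = 557.25
  gray-hulled: 743 × 3/16 = 139.3125
  white-hulled: 743 × 1/16 = 46.4375
χ² = Σ (O − E)² / E
  black-hulled: (555 − 557.25)² / 557.25 = 0.0091
  gray-hulled: (142 − 139.3125)² / 139.3125 = 0.0518
  white-hulled: (46 − 46.4375)² / 46.4375 = 0.0041
χ² = 0.0091 + 0.0518 + 0.0041 = 0.065
Degrees of freedom = 3 − 1 = 2; critical value at α = 0.01 is 9.21.
Since 0.065 < 9.21, we fail to reject the null hypothesis — the data are consistent with the 12:3:1 ratio.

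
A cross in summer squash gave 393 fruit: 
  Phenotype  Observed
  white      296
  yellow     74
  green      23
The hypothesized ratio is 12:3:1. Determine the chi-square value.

0.106

Under the 12:3:1 hypothesis (Σ ratio = 16, N = 393):
  white: 393 × 12/16 = 294.75
  yellow: 393 × 3/16 = 73.6875
  green: 393 × 1/16 = 24.5625
χ² = Σ (O − E)² / E
  white: (296 − 294.75)² / 294.75 = 0.0053
  yellow: (74 − 73.6875)² / 73.6875 = 0.0013
  green: (23 − 24.5625)² / 24.5625 = 0.0994
χ² = 0.0053 + 0.0013 + 0.0994 = 0.106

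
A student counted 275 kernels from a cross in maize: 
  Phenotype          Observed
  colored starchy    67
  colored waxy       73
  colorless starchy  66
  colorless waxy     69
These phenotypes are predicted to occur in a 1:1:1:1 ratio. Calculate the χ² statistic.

0.418

Under the 1:1:1:1 hypothesis (Σ ratio = 4, N = 275):
  colored starchy: 275 × 1/4 = 68.75
  colored waxy: 275 × 1/4 = 68.75
  colorless starchy: 275 × 1/4 = 68.75
  colorless waxy: 275 × 1/4 = 68.75
χ² = Σ (O − E)² / E
  colored starchy: (67 − 68.75)² / 68.75 = 0.0445
  colored waxy: (73 − 68.75)² / 68.75 = 0.2627
  colorless starchy: (66 − 68.75)² / 68.75 = 0.1100
  colorless waxy: (69 − 68.75)² / 68.75 = 0.0009
χ² = 0.0445 + 0.2627 + 0.1100 + 0.0009 = 0.4181 ≈ 0.418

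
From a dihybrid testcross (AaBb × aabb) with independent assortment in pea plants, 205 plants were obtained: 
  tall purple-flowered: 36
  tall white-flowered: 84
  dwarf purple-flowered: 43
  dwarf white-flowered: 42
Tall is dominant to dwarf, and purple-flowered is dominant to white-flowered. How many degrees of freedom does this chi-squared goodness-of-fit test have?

A dihybrid testcross with independent assortment gives a 1:1:1:1 ratio.
A goodness-of-fit test with 4 phenotype classes has df = 4 − 1 = 3.

3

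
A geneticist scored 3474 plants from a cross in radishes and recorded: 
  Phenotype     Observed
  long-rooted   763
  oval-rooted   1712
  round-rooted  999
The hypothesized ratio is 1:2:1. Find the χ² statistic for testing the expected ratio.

The 1:2:1 ratio has 4 parts, so with N = 3474 the expected counts are:
  long-rooted: 3474 × 1/4 = 868.5
  oval-rooted: 3474 × 2/4 = 1737
  round-rooted: 3474 × 1/4 = 868.5
χ² = Σ (O − E)² / E
  long-rooted: (763 − 868.5)² / 868.5 = 12.8155
  oval-rooted: (1712 − 1737)² / 1737 = 0.3598
  round-rooted: (999 − 868.5)² / 868.5 = 19.6088
χ² = 12.8155 + 0.3598 + 19.6088 = 32.7841 ≈ 32.784

32.784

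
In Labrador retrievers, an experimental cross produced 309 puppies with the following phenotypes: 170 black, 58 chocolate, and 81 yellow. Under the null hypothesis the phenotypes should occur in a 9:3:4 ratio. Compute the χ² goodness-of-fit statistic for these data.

Under the 9:3:4 hypothesis (Σ ratio = 16, N = 309):
  black: 309 × 9/16 = 173.8125
  chocolate: 309 × 3/16 = 57.9375
  yellow: 309 × 4/16 = 77.25
χ² = Σ (O − E)² / E
  black: (170 − 173.8125)² / 173.8125 = 0.0836
  chocolate: (58 − 57.9375)² / 57.9375 = 0.0001
  yellow: (81 − 77.25)² / 77.25 = 0.1820
χ² = 0.0836 + 0.0001 + 0.1820 = 0.2657 ≈ 0.266

0.266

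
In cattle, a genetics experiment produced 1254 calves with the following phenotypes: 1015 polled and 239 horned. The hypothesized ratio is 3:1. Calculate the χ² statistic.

23.606

Under the 3:1 hypothesis (Σ ratio = 4, N = 1254):
  polled: 1254 × 3/4 = 940.5
  horned: 1254 × 1/4 = 313.5
χ² = Σ (O − E)² / E
  polled: (1015 − 940.5)² / 940.5 = 5.9014
  horned: (239 − 313.5)² / 313.5 = 17.7041
χ² = 5.9014 + 17.7041 = 23.6055 ≈ 23.606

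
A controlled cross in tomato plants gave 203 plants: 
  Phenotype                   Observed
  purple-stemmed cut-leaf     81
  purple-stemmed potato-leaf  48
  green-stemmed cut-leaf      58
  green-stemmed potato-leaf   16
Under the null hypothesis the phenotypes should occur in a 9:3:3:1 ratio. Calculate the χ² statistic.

Under the 9:3:3:1 hypothesis (Σ ratio = 16, N = 203):
  purple-stemmed cut-leaf: 203 × 9/16 = 114.1875
  purple-stemmed potato-leaf: 203 × 3/16 = 38.0625
  green-stemmed cut-leaf: 203 × 3/16 = 38.0625
  green-stemmed potato-leaf: 203 × 1/16 = 12.6875
χ² = Σ (O − E)² / E
  purple-stemmed cut-leaf: (81 − 114.1875)² / 114.1875 = 9.6456
  purple-stemmed potato-leaf: (48 − 38.0625)² / 38.0625 = 2.5945
  green-stemmed cut-leaf: (58 − 38.0625)² / 38.0625 = 10.4435
  green-stemmed potato-leaf: (16 − 12.6875)² / 12.6875 = 0.8648
χ² = 9.6456 + 2.5945 + 10.4435 + 0.8648 = 23.5484 ≈ 23.548

23.548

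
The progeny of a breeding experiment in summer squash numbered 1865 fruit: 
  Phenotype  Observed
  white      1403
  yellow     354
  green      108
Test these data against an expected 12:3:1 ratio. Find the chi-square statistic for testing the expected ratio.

0.695

Expected counts for N = 1865 under a 12:3:1 ratio (total parts = 16):
  white: 1865 × 12/16 = 1398.75
  yellow: 1865 × 3/16 = 349.6875
  green: 1865 × 1/16 = 116.5625
χ² = Σ (O − E)² / E
  white: (1403 − 1398.75)² / 1398.75 = 0.0129
  yellow: (354 − 349.6875)² / 349.6875 = 0.0532
  green: (108 − 116.5625)² / 116.5625 = 0.6290
χ² = 0.0129 + 0.0532 + 0.6290 = 0.6951 ≈ 0.695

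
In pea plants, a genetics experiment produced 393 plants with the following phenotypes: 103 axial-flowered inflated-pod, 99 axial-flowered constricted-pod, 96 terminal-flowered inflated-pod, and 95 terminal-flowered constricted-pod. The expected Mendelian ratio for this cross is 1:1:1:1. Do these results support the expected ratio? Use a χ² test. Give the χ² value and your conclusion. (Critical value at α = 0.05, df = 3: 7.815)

0.394; consistent

Under the 1:1:1:1 hypothesis (Σ ratio = 4, N = 393):
  axial-flowered inflated-pod: 393 × 1/4 = 98.25
  axial-flowered constricted-pod: 393 × 1/4 = 98.25
  terminal-flowered inflated-pod: 393 × 1/4 = 98.25
  terminal-flowered constricted-pod: 393 × 1/4 = 98.25
χ² = Σ (O − E)² / E
  axial-flowered inflated-pod: (103 − 98.25)² / 98.25 = 0.2296
  axial-flowered constricted-pod: (99 − 98.25)² / 98.25 = 0.0057
  terminal-flowered inflated-pod: (96 − 98.25)² / 98.25 = 0.0515
  terminal-flowered constricted-pod: (95 − 98.25)² / 98.25 = 0.1075
χ² = 0.2296 + 0.0057 + 0.0515 + 0.1075 = 0.3943 ≈ 0.394
Degrees of freedom = 4 − 1 = 3; critical value at α = 0.05 is 7.815.
Since 0.394 < 7.815, we fail to reject the null hypothesis — the data are consistent with the 1:1:1:1 ratio.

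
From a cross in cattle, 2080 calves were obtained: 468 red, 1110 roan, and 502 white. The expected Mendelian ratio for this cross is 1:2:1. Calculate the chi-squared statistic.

Total ratio parts = 4. Expected numbers out of 2080:
  red: 2080 × 1/4 = 520
  roan: 2080 × 2/4 = 1040
  white: 2080 × 1/4 = 520
χ² = Σ (O − E)² / E
  red: (468 − 520)² / 520 = 5.2000
  roan: (1110 − 1040)² / 1040 = 4.7115
  white: (502 − 520)² / 520 = 0.6231
χ² = 5.2000 + 4.7115 + 0.6231 = 10.5346 ≈ 10.535

10.535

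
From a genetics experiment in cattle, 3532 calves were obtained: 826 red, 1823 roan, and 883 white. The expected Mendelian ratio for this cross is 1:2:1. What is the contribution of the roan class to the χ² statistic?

1.840

Expected counts for N = 3532 under a 1:2:1 ratio (total parts = 4):
  red: 3532 × 1/4 = 883
  roan: 3532 × 2/4 = 1766
  white: 3532 × 1/4 = 883
Contribution of roan: (1823 − 1766)² / 1766 = 1.8398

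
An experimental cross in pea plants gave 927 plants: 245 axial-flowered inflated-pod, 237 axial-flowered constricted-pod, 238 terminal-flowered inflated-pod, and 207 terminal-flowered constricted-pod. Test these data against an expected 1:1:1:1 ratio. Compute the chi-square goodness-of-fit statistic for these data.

The 1:1:1:1 ratio has 4 parts, so with N = 927 the expected counts are:
  axial-flowered inflated-pod: 927 × 1/4 = 231.75
  axial-flowered constricted-pod: 927 × 1/4 = 231.75
  terminal-flowered inflated-pod: 927 × 1/4 = 231.75
  terminal-flowered constricted-pod: 927 × 1/4 = 231.75
χ² = Σ (O − E)² / E
  axial-flowered inflated-pod: (245 − 231.75)² / 231.75 = 0.7576
  axial-flowered constricted-pod: (237 − 231.75)² / 231.75 = 0.1189
  terminal-flowered inflated-pod: (238 − 231.75)² / 231.75 = 0.1686
  terminal-flowered constricted-pod: (207 − 231.75)² / 231.75 = 2.6432
χ² = 0.7576 + 0.1189 + 0.1686 + 2.6432 = 3.6883 ≈ 3.688

3.688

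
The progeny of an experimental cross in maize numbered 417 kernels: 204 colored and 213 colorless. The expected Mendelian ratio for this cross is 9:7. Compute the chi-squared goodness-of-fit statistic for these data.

Total ratio parts = 16. Expected numbers out of 417:
  colored: 417 × 9/16 = 234.5625
  colorless: 417 × 7/16 = 182.4375
χ² = Σ (O − E)² / E
  colored: (204 − 234.5625)² / 234.5625 = 3.9822
  colorless: (213 − 182.4375)² / 182.4375 = 5.1199
χ² = 3.9822 + 5.1199 = 9.1021 ≈ 9.102

9.102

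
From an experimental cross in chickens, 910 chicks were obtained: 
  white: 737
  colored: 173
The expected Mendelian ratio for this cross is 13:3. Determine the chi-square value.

0.041

Under the 13:3 hypothesis (Σ ratio = 16, N = 910):
  white: 910 × 13/16 = 739.375
  colored: 910 × 3/16 = 170.625
χ² = Σ (O − E)² / E
  white: (737 − 739.375)² / 739.375 = 0.0076
  colored: (173 − 170.625)² / 170.625 = 0.0331
χ² = 0.0076 + 0.0331 = 0.0407 ≈ 0.041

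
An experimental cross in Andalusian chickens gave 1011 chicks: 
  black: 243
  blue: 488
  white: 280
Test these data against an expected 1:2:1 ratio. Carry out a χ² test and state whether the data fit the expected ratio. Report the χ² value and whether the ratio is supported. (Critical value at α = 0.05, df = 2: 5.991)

Expected counts for N = 1011 under a 1:2:1 ratio (total parts = 4):
  black: 1011 × 1/4 = 252.75
  blue: 1011 × 2/4 = 505.5
  white: 1011 × 1/4 = 252.75
χ² = Σ (O − E)² / E
  black: (243 − 252.75)² / 252.75 = 0.3761
  blue: (488 − 505.5)² / 505.5 = 0.6058
  white: (280 − 252.75)² / 252.75 = 2.9379
χ² = 0.3761 + 0.6058 + 2.9379 = 3.9198 ≈ 3.920
Degrees of freedom = 3 − 1 = 2; critical value at α = 0.05 is 5.991.
Since 3.920 < 5.991, we fail to reject the null hypothesis — the data are consistent with the 1:2:1 ratio.

3.920; consistent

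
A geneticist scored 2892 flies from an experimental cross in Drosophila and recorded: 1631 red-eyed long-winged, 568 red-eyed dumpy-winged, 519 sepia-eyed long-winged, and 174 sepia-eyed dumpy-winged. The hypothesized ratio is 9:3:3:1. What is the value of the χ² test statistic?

2.483

Expected counts for N = 2892 under a 9:3:3:1 ratio (total parts = 16):
  red-eyed long-winged: 2892 × 9/16 = 1626.75
  red-eyed dumpy-winged: 2892 × 3/16 = 542.25
  sepia-eyed long-winged: 2892 × 3/16 = 542.25
  sepia-eyed dumpy-winged: 2892 × 1/16 = 180.75
χ² = Σ (O − E)² / E
  red-eyed long-winged: (1631 − 1626.75)² / 1626.75 = 0.0111
  red-eyed dumpy-winged: (568 − 542.25)² / 542.25 = 1.2228
  sepia-eyed long-winged: (519 − 542.25)² / 542.25 = 0.9969
  sepia-eyed dumpy-winged: (174 − 180.75)² / 180.75 = 0.2521
χ² = 0.0111 + 1.2228 + 0.9969 + 0.2521 = 2.4829 ≈ 2.483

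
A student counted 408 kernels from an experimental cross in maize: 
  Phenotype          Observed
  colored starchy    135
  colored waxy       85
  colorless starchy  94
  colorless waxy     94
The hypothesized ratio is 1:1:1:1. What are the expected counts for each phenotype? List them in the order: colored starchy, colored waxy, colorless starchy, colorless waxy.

Total ratio parts = 4. Expected numbers out of 408:
  colored starchy: 408 × 1/4 = 102
  colored waxy: 408 × 1/4 = 102
  colorless starchy: 408 × 1/4 = 102
  colorless waxy: 408 × 1/4 = 102

102, 102, 102, 102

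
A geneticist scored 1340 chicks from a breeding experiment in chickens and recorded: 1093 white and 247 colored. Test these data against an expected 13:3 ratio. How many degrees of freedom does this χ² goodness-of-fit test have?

1

A goodness-of-fit test with 2 phenotype classes has df = 2 − 1 = 1.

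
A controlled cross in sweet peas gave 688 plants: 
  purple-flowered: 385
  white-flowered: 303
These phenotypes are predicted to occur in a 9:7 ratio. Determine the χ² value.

The 9:7 ratio has 16 parts, so with N = 688 the expected counts are:
  purple-flowered: 688 × 9/16 = 387
  white-flowered: 688 × 7/16 = 301
χ² = Σ (O − E)² / E
  purple-flowered: (385 − 387)² / 387 = 0.0103
  white-flowered: (303 − 301)² / 301 = 0.0133
χ² = 0.0103 + 0.0133 = 0.0236 ≈ 0.024

0.024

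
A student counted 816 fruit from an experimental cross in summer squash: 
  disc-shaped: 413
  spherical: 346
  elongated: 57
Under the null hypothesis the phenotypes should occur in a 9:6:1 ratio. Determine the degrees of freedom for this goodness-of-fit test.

A goodness-of-fit test with 3 phenotype classes has df = 3 − 1 = 2.

2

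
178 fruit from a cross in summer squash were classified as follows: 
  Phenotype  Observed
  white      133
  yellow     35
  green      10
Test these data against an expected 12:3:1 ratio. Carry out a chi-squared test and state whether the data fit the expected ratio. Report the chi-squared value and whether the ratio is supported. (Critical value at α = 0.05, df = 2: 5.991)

0.195; consistent

Total ratio parts = 16. Expected numbers out of 178:
  white: 178 × 12/16 = 133.5
  yellow: 178 × 3/16 = 33.375
  green: 178 × 1/16 = 11.125
χ² = Σ (O − E)² / E
  white: (133 − 133.5)² / 133.5 = 0.0019
  yellow: (35 − 33.375)² / 33.375 = 0.0791
  green: (10 − 11.125)² / 11.125 = 0.1138
χ² = 0.0019 + 0.0791 + 0.1138 = 0.1948 ≈ 0.195
Degrees of freedom = 3 − 1 = 2; critical value at α = 0.05 is 5.991.
Since 0.195 < 5.991, we fail to reject the null hypothesis — the data are consistent with the 12:3:1 ratio.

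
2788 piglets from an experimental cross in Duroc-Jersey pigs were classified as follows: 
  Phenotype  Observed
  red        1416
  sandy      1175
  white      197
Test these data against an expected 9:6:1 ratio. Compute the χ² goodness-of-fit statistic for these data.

33.791

Total ratio parts = 16. Expected numbers out of 2788:
  red: 2788 × 9/16 = 1568.25
  sandy: 2788 × 6/16 = 1045.5
  white: 2788 × 1/16 = 174.25
χ² = Σ (O − E)² / E
  red: (1416 − 1568.25)² / 1568.25 = 14.7808
  sandy: (1175 − 1045.5)² / 1045.5 = 16.0404
  white: (197 − 174.25)² / 174.25 = 2.9702
χ² = 14.7808 + 16.0404 + 2.9702 = 33.7914 ≈ 33.791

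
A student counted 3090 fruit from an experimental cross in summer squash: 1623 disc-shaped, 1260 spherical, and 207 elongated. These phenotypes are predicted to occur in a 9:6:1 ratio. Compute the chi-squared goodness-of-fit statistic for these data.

17.469

Under the 9:6:1 hypothesis (Σ ratio = 16, N = 3090):
  disc-shaped: 3090 × 9/16 = 1738.125
  spherical: 3090 × 6/16 = 1158.75
  elongated: 3090 × 1/16 = 193.125
χ² = Σ (O − E)² / E
  disc-shaped: (1623 − 1738.125)² / 1738.125 = 7.6253
  spherical: (1260 − 1158.75)² / 1158.75 = 8.8471
  elongated: (207 − 193.125)² / 193.125 = 0.9968
χ² = 7.6253 + 8.8471 + 0.9968 = 17.4692 ≈ 17.469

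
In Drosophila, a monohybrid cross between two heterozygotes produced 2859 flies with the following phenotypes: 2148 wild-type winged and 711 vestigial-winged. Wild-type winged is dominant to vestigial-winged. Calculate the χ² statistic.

For a monohybrid cross between heterozygotes with complete dominance, the expected phenotypic ratio is 3:1.
The 3:1 ratio has 4 parts, so with N = 2859 the expected counts are:
  wild-type winged: 2859 × 3/4 = 2144.25
  vestigial-winged: 2859 × 1/4 = 714.75
χ² = Σ (O − E)² / E
  wild-type winged: (2148 − 2144.25)² / 2144.25 = 0.0066
  vestigial-winged: (711 − 714.75)² / 714.75 = 0.0197
χ² = 0.0066 + 0.0197 = 0.0263 ≈ 0.026

0.026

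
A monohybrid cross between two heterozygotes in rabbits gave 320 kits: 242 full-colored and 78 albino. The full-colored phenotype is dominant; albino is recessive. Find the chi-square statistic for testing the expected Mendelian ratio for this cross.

0.067

For a monohybrid cross between heterozygotes with complete dominance, the expected phenotypic ratio is 3:1.
Total ratio parts = 4. Expected numbers out of 320:
  full-colored: 320 × 3/4 = 240
  albino: 320 × 1/4 = 80
χ² = Σ (O − E)² / E
  full-colored: (242 − 240)² / 240 = 0.0167
  albino: (78 − 80)² / 80 = 0.0500
χ² = 0.0167 + 0.0500 = 0.0667 ≈ 0.067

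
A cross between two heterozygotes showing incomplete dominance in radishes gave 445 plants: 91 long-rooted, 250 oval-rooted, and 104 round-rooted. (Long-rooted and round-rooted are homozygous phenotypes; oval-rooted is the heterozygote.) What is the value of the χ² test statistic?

7.557

With incomplete dominance, a heterozygote × heterozygote cross gives a 1:2:1 phenotypic ratio.
Expected counts for N = 445 under a 1:2:1 ratio (total parts = 4):
  long-rooted: 445 × 1/4 = 111.25
  oval-rooted: 445 × 2/4 = 222.5
  round-rooted: 445 × 1/4 = 111.25
χ² = Σ (O − E)² / E
  long-rooted: (91 − 111.25)² / 111.25 = 3.6860
  oval-rooted: (250 − 222.5)² / 222.5 = 3.3989
  round-rooted: (104 − 111.25)² / 111.25 = 0.4725
χ² = 3.6860 + 3.3989 + 0.4725 = 7.5574 ≈ 7.557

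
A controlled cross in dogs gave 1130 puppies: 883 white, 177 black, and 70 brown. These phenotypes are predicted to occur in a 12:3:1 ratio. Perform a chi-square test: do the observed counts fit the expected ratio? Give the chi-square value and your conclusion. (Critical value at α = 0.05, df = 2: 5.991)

7.233; not consistent

Expected counts for N = 1130 under a 12:3:1 ratio (total parts = 16):
  white: 1130 × 12/16 = 847.5
  black: 1130 × 3/16 = 211.875
  brown: 1130 × 1/16 = 70.625
χ² = Σ (O − E)² / E
  white: (883 − 847.5)² / 847.5 = 1.4870
  black: (177 − 211.875)² / 211.875 = 5.7405
  brown: (70 − 70.625)² / 70.625 = 0.0055
χ² = 1.4870 + 5.7405 + 0.0055 = 7.233
Degrees of freedom = 3 − 1 = 2; critical value at α = 0.05 is 5.991.
Since 7.233 > 5.991, we reject the null hypothesis — the data do not fit the 12:3:1 ratio.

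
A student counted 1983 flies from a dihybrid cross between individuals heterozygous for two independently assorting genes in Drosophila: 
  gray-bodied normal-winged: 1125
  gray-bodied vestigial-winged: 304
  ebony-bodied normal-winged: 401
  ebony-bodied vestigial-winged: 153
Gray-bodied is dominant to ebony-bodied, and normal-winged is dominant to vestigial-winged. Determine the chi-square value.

A dihybrid F₂ with independent assortment and complete dominance at both loci gives a 9:3:3:1 phenotypic ratio.
Total ratio parts = 16. Expected numbers out of 1983:
  gray-bodied normal-winged: 1983 × 9/16 = 1115.4375
  gray-bodied vestigial-winged: 1983 × 3/16 = 371.8125
  ebony-bodied normal-winged: 1983 × 3/16 = 371.8125
  ebony-bodied vestigial-winged: 1983 × 1/16 = 123.9375
χ² = Σ (O − E)² / E
  gray-bodied normal-winged: (1125 − 1115.4375)² / 1115.4375 = 0.0820
  gray-bodied vestigial-winged: (304 − 371.8125)² / 371.8125 = 12.3679
  ebony-bodied normal-winged: (401 − 371.8125)² / 371.8125 = 2.2912
  ebony-bodied vestigial-winged: (153 − 123.9375)² / 123.9375 = 6.8150
χ² = 0.0820 + 12.3679 + 2.2912 + 6.8150 = 21.5561 ≈ 21.556

21.556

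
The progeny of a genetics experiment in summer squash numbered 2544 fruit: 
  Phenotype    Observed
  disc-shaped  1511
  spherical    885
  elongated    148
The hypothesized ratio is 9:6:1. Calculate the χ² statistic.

Total ratio parts = 16. Expected numbers out of 2544:
  disc-shaped: 2544 × 9/16 = 1431
  spherical: 2544 × 6/16 = 954
  elongated: 2544 × 1/16 = 159
χ² = Σ (O − E)² / E
  disc-shaped: (1511 − 1431)² / 1431 = 4.4724
  spherical: (885 − 954)² / 954 = 4.9906
  elongated: (148 − 159)² / 159 = 0.7610
χ² = 4.4724 + 4.9906 + 0.7610 = 10.224

10.224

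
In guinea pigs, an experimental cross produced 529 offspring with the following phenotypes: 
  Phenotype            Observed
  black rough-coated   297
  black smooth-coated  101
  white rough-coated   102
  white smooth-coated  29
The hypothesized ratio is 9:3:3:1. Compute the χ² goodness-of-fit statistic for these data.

0.613

Under the 9:3:3:1 hypothesis (Σ ratio = 16, N = 529):
  black rough-coated: 529 × 9/16 = 297.5625
  black smooth-coated: 529 × 3/16 = 99.1875
  white rough-coated: 529 × 3/16 = 99.1875
  white smooth-coated: 529 × 1/16 = 33.0625
χ² = Σ (O − E)² / E
  black rough-coated: (297 − 297.5625)² / 297.5625 = 0.0011
  black smooth-coated: (101 − 99.1875)² / 99.1875 = 0.0331
  white rough-coated: (102 − 99.1875)² / 99.1875 = 0.0797
  white smooth-coated: (29 − 33.0625)² / 33.0625 = 0.4992
χ² = 0.0011 + 0.0331 + 0.0797 + 0.4992 = 0.6131 ≈ 0.613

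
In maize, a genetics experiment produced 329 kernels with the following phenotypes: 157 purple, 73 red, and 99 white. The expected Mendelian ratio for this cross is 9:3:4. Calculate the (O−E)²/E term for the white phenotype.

The 9:3:4 ratio has 16 parts, so with N = 329 the expected counts are:
  purple: 329 × 9/16 = 185.0625
  red: 329 × 3/16 = 61.6875
  white: 329 × 4/16 = 82.25
Contribution of white: (99 − 82.25)² / 82.25 = 3.4111

3.411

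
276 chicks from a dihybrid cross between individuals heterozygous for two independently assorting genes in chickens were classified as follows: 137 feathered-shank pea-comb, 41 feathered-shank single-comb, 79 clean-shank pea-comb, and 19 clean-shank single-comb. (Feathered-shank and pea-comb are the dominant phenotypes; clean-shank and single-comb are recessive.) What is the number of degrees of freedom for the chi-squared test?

A dihybrid F₂ with independent assortment and complete dominance at both loci gives a 9:3:3:1 phenotypic ratio.
A goodness-of-fit test with 4 phenotype classes has df = 4 − 1 = 3.

3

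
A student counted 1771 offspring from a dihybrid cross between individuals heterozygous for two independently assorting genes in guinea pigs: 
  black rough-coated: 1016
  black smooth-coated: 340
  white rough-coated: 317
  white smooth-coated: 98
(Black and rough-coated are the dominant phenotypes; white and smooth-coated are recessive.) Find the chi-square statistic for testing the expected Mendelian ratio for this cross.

A dihybrid F₂ with independent assortment and complete dominance at both loci gives a 9:3:3:1 phenotypic ratio.
Total ratio parts = 16. Expected numbers out of 1771:
  black rough-coated: 1771 × 9/16 = 996.1875
  black smooth-coated: 1771 × 3/16 = 332.0625
  white rough-coated: 1771 × 3/16 = 332.0625
  white smooth-coated: 1771 × 1/16 = 110.6875
χ² = Σ (O − E)² / E
  black rough-coated: (1016 − 996.1875)² / 996.1875 = 0.3940
  black smooth-coated: (340 − 332.0625)² / 332.0625 = 0.1897
  white rough-coated: (317 − 332.0625)² / 332.0625 = 0.6832
  white smooth-coated: (98 − 110.6875)² / 110.6875 = 1.4543
χ² = 0.3940 + 0.1897 + 0.6832 + 1.4543 = 2.7212 ≈ 2.721

2.721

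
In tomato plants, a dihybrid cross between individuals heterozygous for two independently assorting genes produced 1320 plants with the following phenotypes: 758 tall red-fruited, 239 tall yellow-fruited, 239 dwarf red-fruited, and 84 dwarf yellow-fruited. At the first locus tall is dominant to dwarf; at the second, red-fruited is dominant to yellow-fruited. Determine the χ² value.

0.935

A dihybrid F₂ with independent assortment and complete dominance at both loci gives a 9:3:3:1 phenotypic ratio.
Under the 9:3:3:1 hypothesis (Σ ratio = 16, N = 1320):
  tall red-fruited: 1320 × 9/16 = 742.5
  tall yellow-fruited: 1320 × 3/16 = 247.5
  dwarf red-fruited: 1320 × 3/16 = 247.5
  dwarf yellow-fruited: 1320 × 1/16 = 82.5
χ² = Σ (O − E)² / E
  tall red-fruited: (758 − 742.5)² / 742.5 = 0.3236
  tall yellow-fruited: (239 − 247.5)² / 247.5 = 0.2919
  dwarf red-fruited: (239 − 247.5)² / 247.5 = 0.2919
  dwarf yellow-fruited: (84 − 82.5)² / 82.5 = 0.0273
χ² = 0.3236 + 0.2919 + 0.2919 + 0.0273 = 0.9347 ≈ 0.935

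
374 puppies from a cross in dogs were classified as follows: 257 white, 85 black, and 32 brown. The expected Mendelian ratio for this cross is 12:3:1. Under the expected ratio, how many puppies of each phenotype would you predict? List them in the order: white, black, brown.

280.5, 70.125, 23.375

Total ratio parts = 16. Expected numbers out of 374:
  white: 374 × 12/16 = 280.5
  black: 374 × 3/16 = 70.125
  brown: 374 × 1/16 = 23.375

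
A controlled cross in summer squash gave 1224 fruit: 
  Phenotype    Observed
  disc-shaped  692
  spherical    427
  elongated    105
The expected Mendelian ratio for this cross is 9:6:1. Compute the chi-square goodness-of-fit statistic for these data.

Expected counts for N = 1224 under a 9:6:1 ratio (total parts = 16):
  disc-shaped: 1224 × 9/16 = 688.5
  spherical: 1224 × 6/16 = 459
  elongated: 1224 × 1/16 = 76.5
χ² = Σ (O − E)² / E
  disc-shaped: (692 − 688.5)² / 688.5 = 0.0178
  spherical: (427 − 459)² / 459 = 2.2309
  elongated: (105 − 76.5)² / 76.5 = 10.6176
χ² = 0.0178 + 2.2309 + 10.6176 = 12.8663 ≈ 12.866

12.866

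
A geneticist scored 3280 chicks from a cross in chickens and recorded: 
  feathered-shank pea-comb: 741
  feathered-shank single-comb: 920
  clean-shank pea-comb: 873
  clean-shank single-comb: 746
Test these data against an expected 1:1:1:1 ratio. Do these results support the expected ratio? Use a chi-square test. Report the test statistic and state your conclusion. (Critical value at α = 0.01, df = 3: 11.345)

Under the 1:1:1:1 hypothesis (Σ ratio = 4, N = 3280):
  feathered-shank pea-comb: 3280 × 1/4 = 820
  feathered-shank single-comb: 3280 × 1/4 = 820
  clean-shank pea-comb: 3280 × 1/4 = 820
  clean-shank single-comb: 3280 × 1/4 = 820
χ² = Σ (O − E)² / E
  feathered-shank pea-comb: (741 − 820)² / 820 = 7.6110
  feathered-shank single-comb: (920 − 820)² / 820 = 12.1951
  clean-shank pea-comb: (873 − 820)² / 820 = 3.4256
  clean-shank single-comb: (746 − 820)² / 820 = 6.6780
χ² = 7.6110 + 12.1951 + 3.4256 + 6.6780 = 29.9097 ≈ 29.910
Degrees of freedom = 4 − 1 = 3; critical value at α = 0.01 is 11.345.
Since 29.910 > 11.345, we reject the null hypothesis — the data do not fit the 1:1:1:1 ratio.

29.910; not consistent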